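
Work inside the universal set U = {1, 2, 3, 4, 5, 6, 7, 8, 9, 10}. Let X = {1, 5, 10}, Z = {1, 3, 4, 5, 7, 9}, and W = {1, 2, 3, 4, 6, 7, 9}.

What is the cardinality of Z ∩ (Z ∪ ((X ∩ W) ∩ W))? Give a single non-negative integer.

X ∩ W = {1}
(X ∩ W) ∩ W = {1}
Z ∪ ((X ∩ W) ∩ W) = {1, 3, 4, 5, 7, 9}
Z ∩ (Z ∪ ((X ∩ W) ∩ W)) = {1, 3, 4, 5, 7, 9}
|Z ∩ (Z ∪ ((X ∩ W) ∩ W))| = 6

6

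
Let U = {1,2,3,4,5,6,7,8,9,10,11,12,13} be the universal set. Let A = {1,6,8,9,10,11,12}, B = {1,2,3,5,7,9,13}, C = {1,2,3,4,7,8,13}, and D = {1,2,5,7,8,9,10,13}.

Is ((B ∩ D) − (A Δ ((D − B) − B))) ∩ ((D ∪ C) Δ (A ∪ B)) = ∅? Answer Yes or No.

B ∩ D = {1,2,5,7,9,13}
D − B = {8,10}
(D − B) − B = {8,10}
A Δ ((D − B) − B) = {1,6,9,11,12}
(B ∩ D) − (A Δ ((D − B) − B)) = {2,5,7,13}
D ∪ C = {1,2,3,4,5,7,8,9,10,13}
A ∪ B = {1,2,3,5,6,7,8,9,10,11,12,13}
(D ∪ C) Δ (A ∪ B) = {4,6,11,12}
{2,5,7,13} and {4,6,11,12} share no elements.

Yes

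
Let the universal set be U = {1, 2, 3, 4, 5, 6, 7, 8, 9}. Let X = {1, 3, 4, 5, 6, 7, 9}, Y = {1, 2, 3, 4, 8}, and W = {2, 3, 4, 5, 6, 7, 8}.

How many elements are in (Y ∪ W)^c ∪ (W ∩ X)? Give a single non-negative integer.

Y ∪ W = {1, 2, 3, 4, 5, 6, 7, 8}
(Y ∪ W)^c = {9}
W ∩ X = {3, 4, 5, 6, 7}
(Y ∪ W)^c ∪ (W ∩ X) = {3, 4, 5, 6, 7, 9}
|(Y ∪ W)^c ∪ (W ∩ X)| = 6

6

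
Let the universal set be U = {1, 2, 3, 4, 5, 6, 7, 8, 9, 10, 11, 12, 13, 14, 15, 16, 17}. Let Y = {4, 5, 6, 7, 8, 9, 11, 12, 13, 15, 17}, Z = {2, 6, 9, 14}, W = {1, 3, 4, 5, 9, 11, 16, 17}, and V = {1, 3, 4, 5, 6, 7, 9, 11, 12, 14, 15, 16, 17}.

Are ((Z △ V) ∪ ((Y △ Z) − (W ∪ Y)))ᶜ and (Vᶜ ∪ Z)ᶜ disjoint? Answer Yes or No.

Yes

Z △ V = {1, 2, 3, 4, 5, 7, 11, 12, 15, 16, 17}
Y △ Z = {2, 4, 5, 7, 8, 11, 12, 13, 14, 15, 17}
W ∪ Y = {1, 3, 4, 5, 6, 7, 8, 9, 11, 12, 13, 15, 16, 17}
(Y △ Z) − (W ∪ Y) = {2, 14}
(Z △ V) ∪ ((Y △ Z) − (W ∪ Y)) = {1, 2, 3, 4, 5, 7, 11, 12, 14, 15, 16, 17}
((Z △ V) ∪ ((Y △ Z) − (W ∪ Y)))ᶜ = {6, 8, 9, 10, 13}
Vᶜ = {2, 8, 10, 13}
Vᶜ ∪ Z = {2, 6, 8, 9, 10, 13, 14}
(Vᶜ ∪ Z)ᶜ = {1, 3, 4, 5, 7, 11, 12, 15, 16, 17}
{6, 8, 9, 10, 13} and {1, 3, 4, 5, 7, 11, 12, 15, 16, 17} share no elements.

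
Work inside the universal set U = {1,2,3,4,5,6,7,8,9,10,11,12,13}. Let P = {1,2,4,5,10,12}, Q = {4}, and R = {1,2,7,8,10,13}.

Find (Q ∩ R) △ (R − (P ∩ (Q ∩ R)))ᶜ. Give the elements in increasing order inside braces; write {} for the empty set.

Q ∩ R = {}
P ∩ (Q ∩ R) = {}
R − (P ∩ (Q ∩ R)) = {1,2,7,8,10,13}
(R − (P ∩ (Q ∩ R)))ᶜ = {3,4,5,6,9,11,12}
(Q ∩ R) △ (R − (P ∩ (Q ∩ R)))ᶜ = {3,4,5,6,9,11,12}

{3,4,5,6,9,11,12}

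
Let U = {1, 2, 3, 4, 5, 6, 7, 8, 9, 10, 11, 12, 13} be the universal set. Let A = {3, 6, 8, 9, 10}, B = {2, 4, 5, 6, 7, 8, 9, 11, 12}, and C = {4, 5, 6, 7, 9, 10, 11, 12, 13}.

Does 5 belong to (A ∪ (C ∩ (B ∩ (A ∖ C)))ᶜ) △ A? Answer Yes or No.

Yes

5 ∉ A and 5 ∈ C, so 5 ∉ A ∖ C
5 ∈ B and 5 ∉ (A ∖ C), so 5 ∉ B ∩ (A ∖ C)
5 ∈ C and 5 ∉ (B ∩ (A ∖ C)), so 5 ∉ C ∩ (B ∩ (A ∖ C))
5 ∈ (C ∩ (B ∩ (A ∖ C)))ᶜ since 5 ∉ (C ∩ (B ∩ (A ∖ C)))
5 ∉ A and 5 ∈ (C ∩ (B ∩ (A ∖ C)))ᶜ, so 5 ∈ A ∪ (C ∩ (B ∩ (A ∖ C)))ᶜ
5 ∈ (A ∪ (C ∩ (B ∩ (A ∖ C)))ᶜ) and 5 ∉ A, so 5 ∈ (A ∪ (C ∩ (B ∩ (A ∖ C)))ᶜ) △ A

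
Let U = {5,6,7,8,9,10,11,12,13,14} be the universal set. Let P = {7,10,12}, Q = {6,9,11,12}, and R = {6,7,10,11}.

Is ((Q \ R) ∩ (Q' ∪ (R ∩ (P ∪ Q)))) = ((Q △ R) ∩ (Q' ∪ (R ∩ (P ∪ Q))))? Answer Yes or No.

No

Q \ R = {9,12}
Q' = {5,7,8,10,13,14}
P ∪ Q = {6,7,9,10,11,12}
R ∩ (P ∪ Q) = {6,7,10,11}
Q' ∪ (R ∩ (P ∪ Q)) = {5,6,7,8,10,11,13,14}
(Q \ R) ∩ (Q' ∪ (R ∩ (P ∪ Q))) = {}
Q △ R = {7,9,10,12}
(Q △ R) ∩ (Q' ∪ (R ∩ (P ∪ Q))) = {7,10}
7 ∈ (Q △ R) ∩ (Q' ∪ (R ∩ (P ∪ Q))) but 7 ∉ (Q \ R) ∩ (Q' ∪ (R ∩ (P ∪ Q))), so they differ.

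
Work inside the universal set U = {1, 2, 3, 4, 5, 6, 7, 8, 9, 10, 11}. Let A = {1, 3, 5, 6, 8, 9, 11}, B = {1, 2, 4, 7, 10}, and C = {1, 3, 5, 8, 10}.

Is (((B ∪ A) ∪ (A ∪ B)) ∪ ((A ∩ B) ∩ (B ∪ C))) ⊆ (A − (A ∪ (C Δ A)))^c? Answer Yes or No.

Yes

B ∪ A = {1, 2, 3, 4, 5, 6, 7, 8, 9, 10, 11}
A ∪ B = {1, 2, 3, 4, 5, 6, 7, 8, 9, 10, 11}
(B ∪ A) ∪ (A ∪ B) = {1, 2, 3, 4, 5, 6, 7, 8, 9, 10, 11}
A ∩ B = {1}
B ∪ C = {1, 2, 3, 4, 5, 7, 8, 10}
(A ∩ B) ∩ (B ∪ C) = {1}
((B ∪ A) ∪ (A ∪ B)) ∪ ((A ∩ B) ∩ (B ∪ C)) = {1, 2, 3, 4, 5, 6, 7, 8, 9, 10, 11}
C Δ A = {6, 9, 10, 11}
A ∪ (C Δ A) = {1, 3, 5, 6, 8, 9, 10, 11}
A − (A ∪ (C Δ A)) = {}
(A − (A ∪ (C Δ A)))^c = {1, 2, 3, 4, 5, 6, 7, 8, 9, 10, 11}
Every element of {1, 2, 3, 4, 5, 6, 7, 8, 9, 10, 11} is in {1, 2, 3, 4, 5, 6, 7, 8, 9, 10, 11}, so ((B ∪ A) ∪ (A ∪ B)) ∪ ((A ∩ B) ∩ (B ∪ C)) ⊆ (A − (A ∪ (C Δ A)))^c.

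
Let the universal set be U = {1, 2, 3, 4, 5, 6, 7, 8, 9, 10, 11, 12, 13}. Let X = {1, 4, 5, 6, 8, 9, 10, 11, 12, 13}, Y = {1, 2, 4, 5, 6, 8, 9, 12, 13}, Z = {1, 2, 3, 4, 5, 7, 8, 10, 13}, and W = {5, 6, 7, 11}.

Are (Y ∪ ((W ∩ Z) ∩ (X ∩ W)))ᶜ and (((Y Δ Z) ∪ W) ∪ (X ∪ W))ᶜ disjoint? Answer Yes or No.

Yes

W ∩ Z = {5, 7}
X ∩ W = {5, 6, 11}
(W ∩ Z) ∩ (X ∩ W) = {5}
Y ∪ ((W ∩ Z) ∩ (X ∩ W)) = {1, 2, 4, 5, 6, 8, 9, 12, 13}
(Y ∪ ((W ∩ Z) ∩ (X ∩ W)))ᶜ = {3, 7, 10, 11}
Y Δ Z = {3, 6, 7, 9, 10, 12}
(Y Δ Z) ∪ W = {3, 5, 6, 7, 9, 10, 11, 12}
X ∪ W = {1, 4, 5, 6, 7, 8, 9, 10, 11, 12, 13}
((Y Δ Z) ∪ W) ∪ (X ∪ W) = {1, 3, 4, 5, 6, 7, 8, 9, 10, 11, 12, 13}
(((Y Δ Z) ∪ W) ∪ (X ∪ W))ᶜ = {2}
{3, 7, 10, 11} and {2} share no elements.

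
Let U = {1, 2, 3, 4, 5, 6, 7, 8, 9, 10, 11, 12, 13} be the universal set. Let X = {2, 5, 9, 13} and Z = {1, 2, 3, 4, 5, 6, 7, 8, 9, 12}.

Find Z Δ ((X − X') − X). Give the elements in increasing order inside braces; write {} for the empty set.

X' = {1, 3, 4, 6, 7, 8, 10, 11, 12}
X − X' = {2, 5, 9, 13}
(X − X') − X = {}
Z Δ ((X − X') − X) = {1, 2, 3, 4, 5, 6, 7, 8, 9, 12}

{1, 2, 3, 4, 5, 6, 7, 8, 9, 12}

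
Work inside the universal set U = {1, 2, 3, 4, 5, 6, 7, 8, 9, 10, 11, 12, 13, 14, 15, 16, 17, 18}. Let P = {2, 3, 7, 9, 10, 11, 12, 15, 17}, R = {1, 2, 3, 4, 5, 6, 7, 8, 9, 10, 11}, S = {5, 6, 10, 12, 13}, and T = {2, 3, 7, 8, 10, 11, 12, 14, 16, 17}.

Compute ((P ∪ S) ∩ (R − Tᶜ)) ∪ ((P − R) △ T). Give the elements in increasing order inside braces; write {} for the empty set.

P ∪ S = {2, 3, 5, 6, 7, 9, 10, 11, 12, 13, 15, 17}
Tᶜ = {1, 4, 5, 6, 9, 13, 15, 18}
R − Tᶜ = {2, 3, 7, 8, 10, 11}
(P ∪ S) ∩ (R − Tᶜ) = {2, 3, 7, 10, 11}
P − R = {12, 15, 17}
(P − R) △ T = {2, 3, 7, 8, 10, 11, 14, 15, 16}
((P ∪ S) ∩ (R − Tᶜ)) ∪ ((P − R) △ T) = {2, 3, 7, 8, 10, 11, 14, 15, 16}

{2, 3, 7, 8, 10, 11, 14, 15, 16}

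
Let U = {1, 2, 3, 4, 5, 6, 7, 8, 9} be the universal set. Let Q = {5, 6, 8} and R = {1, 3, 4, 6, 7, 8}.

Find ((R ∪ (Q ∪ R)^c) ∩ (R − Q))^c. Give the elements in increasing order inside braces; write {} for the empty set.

Q ∪ R = {1, 3, 4, 5, 6, 7, 8}
(Q ∪ R)^c = {2, 9}
R ∪ (Q ∪ R)^c = {1, 2, 3, 4, 6, 7, 8, 9}
R − Q = {1, 3, 4, 7}
(R ∪ (Q ∪ R)^c) ∩ (R − Q) = {1, 3, 4, 7}
((R ∪ (Q ∪ R)^c) ∩ (R − Q))^c = {2, 5, 6, 8, 9}

{2, 5, 6, 8, 9}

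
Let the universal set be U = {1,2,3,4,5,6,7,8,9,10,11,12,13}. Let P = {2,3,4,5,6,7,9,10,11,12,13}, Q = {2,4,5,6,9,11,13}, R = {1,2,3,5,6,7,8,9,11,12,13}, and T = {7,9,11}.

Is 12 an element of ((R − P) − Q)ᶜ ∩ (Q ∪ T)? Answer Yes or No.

No

12 ∈ R and 12 ∈ P, so 12 ∉ R − P
12 ∉ (R − P) and 12 ∉ Q, so 12 ∉ (R − P) − Q
12 ∈ ((R − P) − Q)ᶜ since 12 ∉ ((R − P) − Q)
12 ∉ Q and 12 ∉ T, so 12 ∉ Q ∪ T
12 ∈ ((R − P) − Q)ᶜ and 12 ∉ (Q ∪ T), so 12 ∉ ((R − P) − Q)ᶜ ∩ (Q ∪ T)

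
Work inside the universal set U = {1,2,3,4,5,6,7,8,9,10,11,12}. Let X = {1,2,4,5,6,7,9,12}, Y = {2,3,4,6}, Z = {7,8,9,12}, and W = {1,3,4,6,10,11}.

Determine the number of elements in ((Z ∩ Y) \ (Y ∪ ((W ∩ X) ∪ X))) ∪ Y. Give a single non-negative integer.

4

Z ∩ Y = {}
W ∩ X = {1,4,6}
(W ∩ X) ∪ X = {1,2,4,5,6,7,9,12}
Y ∪ ((W ∩ X) ∪ X) = {1,2,3,4,5,6,7,9,12}
(Z ∩ Y) \ (Y ∪ ((W ∩ X) ∪ X)) = {}
((Z ∩ Y) \ (Y ∪ ((W ∩ X) ∪ X))) ∪ Y = {2,3,4,6}
|((Z ∩ Y) \ (Y ∪ ((W ∩ X) ∪ X))) ∪ Y| = 4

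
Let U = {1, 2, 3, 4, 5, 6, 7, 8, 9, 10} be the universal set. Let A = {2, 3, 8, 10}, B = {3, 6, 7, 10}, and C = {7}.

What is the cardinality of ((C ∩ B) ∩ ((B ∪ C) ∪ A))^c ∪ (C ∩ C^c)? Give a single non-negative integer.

9

C ∩ B = {7}
B ∪ C = {3, 6, 7, 10}
(B ∪ C) ∪ A = {2, 3, 6, 7, 8, 10}
(C ∩ B) ∩ ((B ∪ C) ∪ A) = {7}
((C ∩ B) ∩ ((B ∪ C) ∪ A))^c = {1, 2, 3, 4, 5, 6, 8, 9, 10}
C^c = {1, 2, 3, 4, 5, 6, 8, 9, 10}
C ∩ C^c = {}
((C ∩ B) ∩ ((B ∪ C) ∪ A))^c ∪ (C ∩ C^c) = {1, 2, 3, 4, 5, 6, 8, 9, 10}
|((C ∩ B) ∩ ((B ∪ C) ∪ A))^c ∪ (C ∩ C^c)| = 9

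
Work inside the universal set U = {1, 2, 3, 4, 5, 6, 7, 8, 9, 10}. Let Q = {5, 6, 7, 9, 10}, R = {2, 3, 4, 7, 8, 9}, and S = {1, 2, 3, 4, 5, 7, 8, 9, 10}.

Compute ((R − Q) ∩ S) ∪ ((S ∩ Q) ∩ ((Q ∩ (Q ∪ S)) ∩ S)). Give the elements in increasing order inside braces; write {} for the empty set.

{2, 3, 4, 5, 7, 8, 9, 10}

R − Q = {2, 3, 4, 8}
(R − Q) ∩ S = {2, 3, 4, 8}
S ∩ Q = {5, 7, 9, 10}
Q ∪ S = {1, 2, 3, 4, 5, 6, 7, 8, 9, 10}
Q ∩ (Q ∪ S) = {5, 6, 7, 9, 10}
(Q ∩ (Q ∪ S)) ∩ S = {5, 7, 9, 10}
(S ∩ Q) ∩ ((Q ∩ (Q ∪ S)) ∩ S) = {5, 7, 9, 10}
((R − Q) ∩ S) ∪ ((S ∩ Q) ∩ ((Q ∩ (Q ∪ S)) ∩ S)) = {2, 3, 4, 5, 7, 8, 9, 10}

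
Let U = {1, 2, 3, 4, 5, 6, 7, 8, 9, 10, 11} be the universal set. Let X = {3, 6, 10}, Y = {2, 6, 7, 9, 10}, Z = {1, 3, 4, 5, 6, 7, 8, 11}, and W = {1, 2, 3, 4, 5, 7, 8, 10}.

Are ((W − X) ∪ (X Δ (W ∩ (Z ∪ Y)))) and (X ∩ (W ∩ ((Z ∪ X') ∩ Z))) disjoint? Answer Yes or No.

W − X = {1, 2, 4, 5, 7, 8}
Z ∪ Y = {1, 2, 3, 4, 5, 6, 7, 8, 9, 10, 11}
W ∩ (Z ∪ Y) = {1, 2, 3, 4, 5, 7, 8, 10}
X Δ (W ∩ (Z ∪ Y)) = {1, 2, 4, 5, 6, 7, 8}
(W − X) ∪ (X Δ (W ∩ (Z ∪ Y))) = {1, 2, 4, 5, 6, 7, 8}
X' = {1, 2, 4, 5, 7, 8, 9, 11}
Z ∪ X' = {1, 2, 3, 4, 5, 6, 7, 8, 9, 11}
(Z ∪ X') ∩ Z = {1, 3, 4, 5, 6, 7, 8, 11}
W ∩ ((Z ∪ X') ∩ Z) = {1, 3, 4, 5, 7, 8}
X ∩ (W ∩ ((Z ∪ X') ∩ Z)) = {3}
{1, 2, 4, 5, 6, 7, 8} and {3} share no elements.

Yes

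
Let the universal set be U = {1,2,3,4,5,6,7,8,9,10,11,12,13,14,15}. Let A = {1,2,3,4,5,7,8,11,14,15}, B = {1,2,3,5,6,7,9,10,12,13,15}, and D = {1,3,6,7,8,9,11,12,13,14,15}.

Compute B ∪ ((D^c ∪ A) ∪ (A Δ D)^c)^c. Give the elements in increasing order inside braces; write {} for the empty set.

{1,2,3,5,6,7,9,10,12,13,15}

D^c = {2,4,5,10}
D^c ∪ A = {1,2,3,4,5,7,8,10,11,14,15}
A Δ D = {2,4,5,6,9,12,13}
(A Δ D)^c = {1,3,7,8,10,11,14,15}
(D^c ∪ A) ∪ (A Δ D)^c = {1,2,3,4,5,7,8,10,11,14,15}
((D^c ∪ A) ∪ (A Δ D)^c)^c = {6,9,12,13}
B ∪ ((D^c ∪ A) ∪ (A Δ D)^c)^c = {1,2,3,5,6,7,9,10,12,13,15}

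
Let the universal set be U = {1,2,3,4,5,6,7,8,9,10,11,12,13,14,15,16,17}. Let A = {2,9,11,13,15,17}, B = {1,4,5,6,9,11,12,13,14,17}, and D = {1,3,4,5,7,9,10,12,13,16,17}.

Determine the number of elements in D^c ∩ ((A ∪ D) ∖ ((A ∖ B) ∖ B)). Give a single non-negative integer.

1

D^c = {2,6,8,11,14,15}
A ∪ D = {1,2,3,4,5,7,9,10,11,12,13,15,16,17}
A ∖ B = {2,15}
(A ∖ B) ∖ B = {2,15}
(A ∪ D) ∖ ((A ∖ B) ∖ B) = {1,3,4,5,7,9,10,11,12,13,16,17}
D^c ∩ ((A ∪ D) ∖ ((A ∖ B) ∖ B)) = {11}
|D^c ∩ ((A ∪ D) ∖ ((A ∖ B) ∖ B))| = 1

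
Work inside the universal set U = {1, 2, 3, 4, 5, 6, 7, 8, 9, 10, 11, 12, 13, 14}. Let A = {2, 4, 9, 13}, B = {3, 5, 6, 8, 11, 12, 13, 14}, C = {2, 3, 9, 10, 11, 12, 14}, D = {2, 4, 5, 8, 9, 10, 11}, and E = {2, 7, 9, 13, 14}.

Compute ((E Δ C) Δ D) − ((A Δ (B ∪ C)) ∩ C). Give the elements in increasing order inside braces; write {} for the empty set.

{2, 4, 5, 7, 8, 9, 13}

E Δ C = {3, 7, 10, 11, 12, 13}
(E Δ C) Δ D = {2, 3, 4, 5, 7, 8, 9, 12, 13}
B ∪ C = {2, 3, 5, 6, 8, 9, 10, 11, 12, 13, 14}
A Δ (B ∪ C) = {3, 4, 5, 6, 8, 10, 11, 12, 14}
(A Δ (B ∪ C)) ∩ C = {3, 10, 11, 12, 14}
((E Δ C) Δ D) − ((A Δ (B ∪ C)) ∩ C) = {2, 4, 5, 7, 8, 9, 13}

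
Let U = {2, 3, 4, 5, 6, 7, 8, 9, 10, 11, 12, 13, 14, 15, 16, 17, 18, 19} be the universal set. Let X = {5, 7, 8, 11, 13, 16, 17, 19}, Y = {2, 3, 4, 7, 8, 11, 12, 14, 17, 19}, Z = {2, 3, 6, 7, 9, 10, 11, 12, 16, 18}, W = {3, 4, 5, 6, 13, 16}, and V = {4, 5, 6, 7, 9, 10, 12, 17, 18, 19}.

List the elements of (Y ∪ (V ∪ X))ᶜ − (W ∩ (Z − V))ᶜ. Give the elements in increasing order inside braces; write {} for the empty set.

{}

V ∪ X = {4, 5, 6, 7, 8, 9, 10, 11, 12, 13, 16, 17, 18, 19}
Y ∪ (V ∪ X) = {2, 3, 4, 5, 6, 7, 8, 9, 10, 11, 12, 13, 14, 16, 17, 18, 19}
(Y ∪ (V ∪ X))ᶜ = {15}
Z − V = {2, 3, 11, 16}
W ∩ (Z − V) = {3, 16}
(W ∩ (Z − V))ᶜ = {2, 4, 5, 6, 7, 8, 9, 10, 11, 12, 13, 14, 15, 17, 18, 19}
(Y ∪ (V ∪ X))ᶜ − (W ∩ (Z − V))ᶜ = {}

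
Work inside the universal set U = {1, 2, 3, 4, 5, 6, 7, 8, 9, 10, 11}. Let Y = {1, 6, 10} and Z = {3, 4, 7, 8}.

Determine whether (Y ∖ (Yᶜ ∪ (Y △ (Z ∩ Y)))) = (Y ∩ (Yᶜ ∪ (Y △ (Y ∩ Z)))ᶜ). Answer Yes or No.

Yes

Yᶜ = {2, 3, 4, 5, 7, 8, 9, 11}
Z ∩ Y = {}
Y △ (Z ∩ Y) = {1, 6, 10}
Yᶜ ∪ (Y △ (Z ∩ Y)) = {1, 2, 3, 4, 5, 6, 7, 8, 9, 10, 11}
Y ∖ (Yᶜ ∪ (Y △ (Z ∩ Y))) = {}
Y ∩ Z = {}
Y △ (Y ∩ Z) = {1, 6, 10}
Yᶜ ∪ (Y △ (Y ∩ Z)) = {1, 2, 3, 4, 5, 6, 7, 8, 9, 10, 11}
(Yᶜ ∪ (Y △ (Y ∩ Z)))ᶜ = {}
Y ∩ (Yᶜ ∪ (Y △ (Y ∩ Z)))ᶜ = {}
Both equal {}, so Y ∖ (Yᶜ ∪ (Y △ (Z ∩ Y))) = Y ∩ (Yᶜ ∪ (Y △ (Y ∩ Z)))ᶜ.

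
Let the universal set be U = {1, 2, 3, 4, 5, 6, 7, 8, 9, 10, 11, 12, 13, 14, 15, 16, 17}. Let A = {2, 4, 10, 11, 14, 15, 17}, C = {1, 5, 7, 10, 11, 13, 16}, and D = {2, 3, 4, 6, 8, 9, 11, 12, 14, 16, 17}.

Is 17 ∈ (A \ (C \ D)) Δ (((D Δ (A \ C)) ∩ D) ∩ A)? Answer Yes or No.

Yes

17 ∉ C and 17 ∈ D, so 17 ∉ C \ D
17 ∈ A and 17 ∉ (C \ D), so 17 ∈ A \ (C \ D)
17 ∈ A and 17 ∉ C, so 17 ∈ A \ C
17 ∈ D and 17 ∈ (A \ C), so 17 ∉ D Δ (A \ C)
17 ∉ (D Δ (A \ C)) and 17 ∈ D, so 17 ∉ (D Δ (A \ C)) ∩ D
17 ∉ ((D Δ (A \ C)) ∩ D) and 17 ∈ A, so 17 ∉ ((D Δ (A \ C)) ∩ D) ∩ A
17 ∈ (A \ (C \ D)) and 17 ∉ (((D Δ (A \ C)) ∩ D) ∩ A), so 17 ∈ (A \ (C \ D)) Δ (((D Δ (A \ C)) ∩ D) ∩ A)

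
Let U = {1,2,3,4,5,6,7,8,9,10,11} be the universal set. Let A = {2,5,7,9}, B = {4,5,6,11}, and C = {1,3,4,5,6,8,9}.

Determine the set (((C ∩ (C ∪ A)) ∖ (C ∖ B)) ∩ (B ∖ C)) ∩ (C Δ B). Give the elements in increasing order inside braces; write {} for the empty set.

{}

C ∪ A = {1,2,3,4,5,6,7,8,9}
C ∩ (C ∪ A) = {1,3,4,5,6,8,9}
C ∖ B = {1,3,8,9}
(C ∩ (C ∪ A)) ∖ (C ∖ B) = {4,5,6}
B ∖ C = {11}
((C ∩ (C ∪ A)) ∖ (C ∖ B)) ∩ (B ∖ C) = {}
C Δ B = {1,3,8,9,11}
(((C ∩ (C ∪ A)) ∖ (C ∖ B)) ∩ (B ∖ C)) ∩ (C Δ B) = {}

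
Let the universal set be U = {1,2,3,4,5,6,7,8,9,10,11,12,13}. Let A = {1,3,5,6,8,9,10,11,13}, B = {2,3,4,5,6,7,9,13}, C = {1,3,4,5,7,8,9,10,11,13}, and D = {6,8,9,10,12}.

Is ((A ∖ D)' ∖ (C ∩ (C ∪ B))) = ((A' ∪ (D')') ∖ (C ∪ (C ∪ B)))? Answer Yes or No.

No

A ∖ D = {1,3,5,11,13}
(A ∖ D)' = {2,4,6,7,8,9,10,12}
C ∪ B = {1,2,3,4,5,6,7,8,9,10,11,13}
C ∩ (C ∪ B) = {1,3,4,5,7,8,9,10,11,13}
(A ∖ D)' ∖ (C ∩ (C ∪ B)) = {2,6,12}
A' = {2,4,7,12}
D' = {1,2,3,4,5,7,11,13}
(D')' = {6,8,9,10,12}
A' ∪ (D')' = {2,4,6,7,8,9,10,12}
C ∪ (C ∪ B) = {1,2,3,4,5,6,7,8,9,10,11,13}
(A' ∪ (D')') ∖ (C ∪ (C ∪ B)) = {12}
2 ∈ (A ∖ D)' ∖ (C ∩ (C ∪ B)) but 2 ∉ (A' ∪ (D')') ∖ (C ∪ (C ∪ B)), so they differ.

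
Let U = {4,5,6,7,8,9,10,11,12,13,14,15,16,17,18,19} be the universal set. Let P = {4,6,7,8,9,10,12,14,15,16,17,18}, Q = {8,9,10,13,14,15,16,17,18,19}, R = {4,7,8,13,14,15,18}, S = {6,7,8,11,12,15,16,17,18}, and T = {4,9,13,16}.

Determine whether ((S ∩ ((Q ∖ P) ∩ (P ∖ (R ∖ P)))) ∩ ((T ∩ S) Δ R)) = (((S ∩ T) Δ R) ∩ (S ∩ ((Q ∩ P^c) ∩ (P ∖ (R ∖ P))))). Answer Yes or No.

Q ∖ P = {13,19}
R ∖ P = {13}
P ∖ (R ∖ P) = {4,6,7,8,9,10,12,14,15,16,17,18}
(Q ∖ P) ∩ (P ∖ (R ∖ P)) = {}
S ∩ ((Q ∖ P) ∩ (P ∖ (R ∖ P))) = {}
T ∩ S = {16}
(T ∩ S) Δ R = {4,7,8,13,14,15,16,18}
(S ∩ ((Q ∖ P) ∩ (P ∖ (R ∖ P)))) ∩ ((T ∩ S) Δ R) = {}
S ∩ T = {16}
(S ∩ T) Δ R = {4,7,8,13,14,15,16,18}
P^c = {5,11,13,19}
Q ∩ P^c = {13,19}
(Q ∩ P^c) ∩ (P ∖ (R ∖ P)) = {}
S ∩ ((Q ∩ P^c) ∩ (P ∖ (R ∖ P))) = {}
((S ∩ T) Δ R) ∩ (S ∩ ((Q ∩ P^c) ∩ (P ∖ (R ∖ P)))) = {}
Both equal {}, so (S ∩ ((Q ∖ P) ∩ (P ∖ (R ∖ P)))) ∩ ((T ∩ S) Δ R) = ((S ∩ T) Δ R) ∩ (S ∩ ((Q ∩ P^c) ∩ (P ∖ (R ∖ P)))).

Yes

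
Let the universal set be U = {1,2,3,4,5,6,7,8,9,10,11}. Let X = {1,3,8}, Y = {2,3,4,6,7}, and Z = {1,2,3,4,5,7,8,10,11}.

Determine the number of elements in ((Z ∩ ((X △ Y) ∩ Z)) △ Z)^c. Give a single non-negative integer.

X △ Y = {1,2,4,6,7,8}
(X △ Y) ∩ Z = {1,2,4,7,8}
Z ∩ ((X △ Y) ∩ Z) = {1,2,4,7,8}
(Z ∩ ((X △ Y) ∩ Z)) △ Z = {3,5,10,11}
((Z ∩ ((X △ Y) ∩ Z)) △ Z)^c = {1,2,4,6,7,8,9}
|((Z ∩ ((X △ Y) ∩ Z)) △ Z)^c| = 7

7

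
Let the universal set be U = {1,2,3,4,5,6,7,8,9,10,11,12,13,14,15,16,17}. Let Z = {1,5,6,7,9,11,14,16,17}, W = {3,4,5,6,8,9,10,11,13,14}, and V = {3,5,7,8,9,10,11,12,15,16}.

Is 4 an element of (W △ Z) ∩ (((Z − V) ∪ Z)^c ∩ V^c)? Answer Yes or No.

4 ∈ W and 4 ∉ Z, so 4 ∈ W △ Z
4 ∉ Z and 4 ∉ V, so 4 ∉ Z − V
4 ∉ (Z − V) and 4 ∉ Z, so 4 ∉ (Z − V) ∪ Z
4 ∈ ((Z − V) ∪ Z)^c since 4 ∉ ((Z − V) ∪ Z)
4 ∉ V, so 4 ∈ V^c
4 ∈ ((Z − V) ∪ Z)^c and 4 ∈ V^c, so 4 ∈ ((Z − V) ∪ Z)^c ∩ V^c
4 ∈ (W △ Z) and 4 ∈ (((Z − V) ∪ Z)^c ∩ V^c), so 4 ∈ (W △ Z) ∩ (((Z − V) ∪ Z)^c ∩ V^c)

Yes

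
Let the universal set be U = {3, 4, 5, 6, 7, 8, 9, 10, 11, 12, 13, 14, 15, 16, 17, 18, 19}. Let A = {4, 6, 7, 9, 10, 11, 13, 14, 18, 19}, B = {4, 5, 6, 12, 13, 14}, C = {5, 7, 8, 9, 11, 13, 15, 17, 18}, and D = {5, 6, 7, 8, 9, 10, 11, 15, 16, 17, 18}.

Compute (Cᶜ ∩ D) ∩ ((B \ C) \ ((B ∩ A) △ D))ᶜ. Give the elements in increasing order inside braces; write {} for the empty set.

{10, 16}

Cᶜ = {3, 4, 6, 10, 12, 14, 16, 19}
Cᶜ ∩ D = {6, 10, 16}
B \ C = {4, 6, 12, 14}
B ∩ A = {4, 6, 13, 14}
(B ∩ A) △ D = {4, 5, 7, 8, 9, 10, 11, 13, 14, 15, 16, 17, 18}
(B \ C) \ ((B ∩ A) △ D) = {6, 12}
((B \ C) \ ((B ∩ A) △ D))ᶜ = {3, 4, 5, 7, 8, 9, 10, 11, 13, 14, 15, 16, 17, 18, 19}
(Cᶜ ∩ D) ∩ ((B \ C) \ ((B ∩ A) △ D))ᶜ = {10, 16}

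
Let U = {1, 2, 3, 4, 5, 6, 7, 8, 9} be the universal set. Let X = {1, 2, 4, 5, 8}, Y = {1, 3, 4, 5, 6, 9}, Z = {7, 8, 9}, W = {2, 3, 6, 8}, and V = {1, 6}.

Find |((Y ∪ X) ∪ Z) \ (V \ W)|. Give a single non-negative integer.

Y ∪ X = {1, 2, 3, 4, 5, 6, 8, 9}
(Y ∪ X) ∪ Z = {1, 2, 3, 4, 5, 6, 7, 8, 9}
V \ W = {1}
((Y ∪ X) ∪ Z) \ (V \ W) = {2, 3, 4, 5, 6, 7, 8, 9}
|((Y ∪ X) ∪ Z) \ (V \ W)| = 8

8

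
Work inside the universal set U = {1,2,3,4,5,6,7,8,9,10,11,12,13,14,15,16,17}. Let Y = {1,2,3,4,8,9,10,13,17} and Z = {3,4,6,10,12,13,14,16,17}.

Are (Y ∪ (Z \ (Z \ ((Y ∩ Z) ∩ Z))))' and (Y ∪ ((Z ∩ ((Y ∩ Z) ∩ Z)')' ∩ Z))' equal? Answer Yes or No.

Yes

Y ∩ Z = {3,4,10,13,17}
(Y ∩ Z) ∩ Z = {3,4,10,13,17}
Z \ ((Y ∩ Z) ∩ Z) = {6,12,14,16}
Z \ (Z \ ((Y ∩ Z) ∩ Z)) = {3,4,10,13,17}
Y ∪ (Z \ (Z \ ((Y ∩ Z) ∩ Z))) = {1,2,3,4,8,9,10,13,17}
(Y ∪ (Z \ (Z \ ((Y ∩ Z) ∩ Z))))' = {5,6,7,11,12,14,15,16}
((Y ∩ Z) ∩ Z)' = {1,2,5,6,7,8,9,11,12,14,15,16}
Z ∩ ((Y ∩ Z) ∩ Z)' = {6,12,14,16}
(Z ∩ ((Y ∩ Z) ∩ Z)')' = {1,2,3,4,5,7,8,9,10,11,13,15,17}
(Z ∩ ((Y ∩ Z) ∩ Z)')' ∩ Z = {3,4,10,13,17}
Y ∪ ((Z ∩ ((Y ∩ Z) ∩ Z)')' ∩ Z) = {1,2,3,4,8,9,10,13,17}
(Y ∪ ((Z ∩ ((Y ∩ Z) ∩ Z)')' ∩ Z))' = {5,6,7,11,12,14,15,16}
Both equal {5,6,7,11,12,14,15,16}, so (Y ∪ (Z \ (Z \ ((Y ∩ Z) ∩ Z))))' = (Y ∪ ((Z ∩ ((Y ∩ Z) ∩ Z)')' ∩ Z))'.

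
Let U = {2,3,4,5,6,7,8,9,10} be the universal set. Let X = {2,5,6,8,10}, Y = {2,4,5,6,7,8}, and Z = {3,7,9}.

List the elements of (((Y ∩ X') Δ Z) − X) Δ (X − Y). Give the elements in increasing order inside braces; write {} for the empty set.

X' = {3,4,7,9}
Y ∩ X' = {4,7}
(Y ∩ X') Δ Z = {3,4,9}
((Y ∩ X') Δ Z) − X = {3,4,9}
X − Y = {10}
(((Y ∩ X') Δ Z) − X) Δ (X − Y) = {3,4,9,10}

{3,4,9,10}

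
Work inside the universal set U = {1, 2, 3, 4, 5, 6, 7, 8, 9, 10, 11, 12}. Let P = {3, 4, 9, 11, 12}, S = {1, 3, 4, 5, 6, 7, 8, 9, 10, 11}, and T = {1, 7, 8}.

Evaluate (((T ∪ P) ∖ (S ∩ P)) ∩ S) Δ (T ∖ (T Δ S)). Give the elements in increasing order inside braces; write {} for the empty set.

{}

T ∪ P = {1, 3, 4, 7, 8, 9, 11, 12}
S ∩ P = {3, 4, 9, 11}
(T ∪ P) ∖ (S ∩ P) = {1, 7, 8, 12}
((T ∪ P) ∖ (S ∩ P)) ∩ S = {1, 7, 8}
T Δ S = {3, 4, 5, 6, 9, 10, 11}
T ∖ (T Δ S) = {1, 7, 8}
(((T ∪ P) ∖ (S ∩ P)) ∩ S) Δ (T ∖ (T Δ S)) = {}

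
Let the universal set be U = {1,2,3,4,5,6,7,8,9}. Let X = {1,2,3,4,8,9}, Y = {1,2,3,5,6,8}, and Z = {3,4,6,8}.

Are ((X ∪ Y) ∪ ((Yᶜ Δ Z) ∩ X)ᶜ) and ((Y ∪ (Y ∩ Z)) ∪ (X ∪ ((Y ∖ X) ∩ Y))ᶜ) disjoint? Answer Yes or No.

X ∪ Y = {1,2,3,4,5,6,8,9}
Yᶜ = {4,7,9}
Yᶜ Δ Z = {3,6,7,8,9}
(Yᶜ Δ Z) ∩ X = {3,8,9}
((Yᶜ Δ Z) ∩ X)ᶜ = {1,2,4,5,6,7}
(X ∪ Y) ∪ ((Yᶜ Δ Z) ∩ X)ᶜ = {1,2,3,4,5,6,7,8,9}
Y ∩ Z = {3,6,8}
Y ∪ (Y ∩ Z) = {1,2,3,5,6,8}
Y ∖ X = {5,6}
(Y ∖ X) ∩ Y = {5,6}
X ∪ ((Y ∖ X) ∩ Y) = {1,2,3,4,5,6,8,9}
(X ∪ ((Y ∖ X) ∩ Y))ᶜ = {7}
(Y ∪ (Y ∩ Z)) ∪ (X ∪ ((Y ∖ X) ∩ Y))ᶜ = {1,2,3,5,6,7,8}
1 lies in both, so they are not disjoint.

No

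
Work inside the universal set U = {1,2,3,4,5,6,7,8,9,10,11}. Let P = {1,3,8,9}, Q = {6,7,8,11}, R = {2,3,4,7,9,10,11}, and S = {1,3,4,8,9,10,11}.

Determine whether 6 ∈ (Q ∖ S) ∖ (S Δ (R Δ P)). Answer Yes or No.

Yes

6 ∈ Q and 6 ∉ S, so 6 ∈ Q ∖ S
6 ∉ R and 6 ∉ P, so 6 ∉ R Δ P
6 ∉ S and 6 ∉ (R Δ P), so 6 ∉ S Δ (R Δ P)
6 ∈ (Q ∖ S) and 6 ∉ (S Δ (R Δ P)), so 6 ∈ (Q ∖ S) ∖ (S Δ (R Δ P))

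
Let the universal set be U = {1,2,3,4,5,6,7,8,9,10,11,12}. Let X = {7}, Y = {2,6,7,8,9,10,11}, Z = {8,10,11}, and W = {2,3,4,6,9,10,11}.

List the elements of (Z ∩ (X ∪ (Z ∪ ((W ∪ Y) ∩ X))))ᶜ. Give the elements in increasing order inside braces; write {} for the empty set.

{1,2,3,4,5,6,7,9,12}

W ∪ Y = {2,3,4,6,7,8,9,10,11}
(W ∪ Y) ∩ X = {7}
Z ∪ ((W ∪ Y) ∩ X) = {7,8,10,11}
X ∪ (Z ∪ ((W ∪ Y) ∩ X)) = {7,8,10,11}
Z ∩ (X ∪ (Z ∪ ((W ∪ Y) ∩ X))) = {8,10,11}
(Z ∩ (X ∪ (Z ∪ ((W ∪ Y) ∩ X))))ᶜ = {1,2,3,4,5,6,7,9,12}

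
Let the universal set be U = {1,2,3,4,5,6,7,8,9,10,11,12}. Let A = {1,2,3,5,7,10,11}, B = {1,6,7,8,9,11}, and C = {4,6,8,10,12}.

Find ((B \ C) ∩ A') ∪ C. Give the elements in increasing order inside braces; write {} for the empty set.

{4,6,8,9,10,12}

B \ C = {1,7,9,11}
A' = {4,6,8,9,12}
(B \ C) ∩ A' = {9}
((B \ C) ∩ A') ∪ C = {4,6,8,9,10,12}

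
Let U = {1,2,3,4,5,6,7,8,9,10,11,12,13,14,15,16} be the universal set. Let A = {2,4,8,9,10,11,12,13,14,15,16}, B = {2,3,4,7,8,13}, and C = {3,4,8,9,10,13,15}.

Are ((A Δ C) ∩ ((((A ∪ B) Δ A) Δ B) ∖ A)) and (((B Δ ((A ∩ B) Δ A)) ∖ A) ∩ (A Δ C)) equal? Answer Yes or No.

A Δ C = {2,3,11,12,14,16}
A ∪ B = {2,3,4,7,8,9,10,11,12,13,14,15,16}
(A ∪ B) Δ A = {3,7}
((A ∪ B) Δ A) Δ B = {2,4,8,13}
(((A ∪ B) Δ A) Δ B) ∖ A = {}
(A Δ C) ∩ ((((A ∪ B) Δ A) Δ B) ∖ A) = {}
A ∩ B = {2,4,8,13}
(A ∩ B) Δ A = {9,10,11,12,14,15,16}
B Δ ((A ∩ B) Δ A) = {2,3,4,7,8,9,10,11,12,13,14,15,16}
(B Δ ((A ∩ B) Δ A)) ∖ A = {3,7}
((B Δ ((A ∩ B) Δ A)) ∖ A) ∩ (A Δ C) = {3}
3 ∈ ((B Δ ((A ∩ B) Δ A)) ∖ A) ∩ (A Δ C) but 3 ∉ (A Δ C) ∩ ((((A ∪ B) Δ A) Δ B) ∖ A), so they differ.

No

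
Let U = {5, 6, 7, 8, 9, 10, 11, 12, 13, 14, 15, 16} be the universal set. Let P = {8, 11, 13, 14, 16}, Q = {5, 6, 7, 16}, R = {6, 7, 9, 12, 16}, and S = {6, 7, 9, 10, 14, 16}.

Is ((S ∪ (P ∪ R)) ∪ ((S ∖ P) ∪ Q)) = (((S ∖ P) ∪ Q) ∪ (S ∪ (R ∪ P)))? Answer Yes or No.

Yes

P ∪ R = {6, 7, 8, 9, 11, 12, 13, 14, 16}
S ∪ (P ∪ R) = {6, 7, 8, 9, 10, 11, 12, 13, 14, 16}
S ∖ P = {6, 7, 9, 10}
(S ∖ P) ∪ Q = {5, 6, 7, 9, 10, 16}
(S ∪ (P ∪ R)) ∪ ((S ∖ P) ∪ Q) = {5, 6, 7, 8, 9, 10, 11, 12, 13, 14, 16}
R ∪ P = {6, 7, 8, 9, 11, 12, 13, 14, 16}
S ∪ (R ∪ P) = {6, 7, 8, 9, 10, 11, 12, 13, 14, 16}
((S ∖ P) ∪ Q) ∪ (S ∪ (R ∪ P)) = {5, 6, 7, 8, 9, 10, 11, 12, 13, 14, 16}
Both equal {5, 6, 7, 8, 9, 10, 11, 12, 13, 14, 16}, so (S ∪ (P ∪ R)) ∪ ((S ∖ P) ∪ Q) = ((S ∖ P) ∪ Q) ∪ (S ∪ (R ∪ P)).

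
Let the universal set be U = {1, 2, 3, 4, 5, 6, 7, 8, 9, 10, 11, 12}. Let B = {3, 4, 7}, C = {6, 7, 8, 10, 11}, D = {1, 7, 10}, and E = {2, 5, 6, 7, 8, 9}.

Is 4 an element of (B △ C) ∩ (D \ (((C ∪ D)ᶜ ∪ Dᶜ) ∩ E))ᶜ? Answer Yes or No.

4 ∈ B and 4 ∉ C, so 4 ∈ B △ C
4 ∉ C and 4 ∉ D, so 4 ∉ C ∪ D
4 ∈ (C ∪ D)ᶜ since 4 ∉ (C ∪ D)
4 ∉ D, so 4 ∈ Dᶜ
4 ∈ (C ∪ D)ᶜ and 4 ∈ Dᶜ, so 4 ∈ (C ∪ D)ᶜ ∪ Dᶜ
4 ∈ ((C ∪ D)ᶜ ∪ Dᶜ) and 4 ∉ E, so 4 ∉ ((C ∪ D)ᶜ ∪ Dᶜ) ∩ E
4 ∉ D and 4 ∉ (((C ∪ D)ᶜ ∪ Dᶜ) ∩ E), so 4 ∉ D \ (((C ∪ D)ᶜ ∪ Dᶜ) ∩ E)
4 ∈ (D \ (((C ∪ D)ᶜ ∪ Dᶜ) ∩ E))ᶜ since 4 ∉ (D \ (((C ∪ D)ᶜ ∪ Dᶜ) ∩ E))
4 ∈ (B △ C) and 4 ∈ (D \ (((C ∪ D)ᶜ ∪ Dᶜ) ∩ E))ᶜ, so 4 ∈ (B △ C) ∩ (D \ (((C ∪ D)ᶜ ∪ Dᶜ) ∩ E))ᶜ

Yes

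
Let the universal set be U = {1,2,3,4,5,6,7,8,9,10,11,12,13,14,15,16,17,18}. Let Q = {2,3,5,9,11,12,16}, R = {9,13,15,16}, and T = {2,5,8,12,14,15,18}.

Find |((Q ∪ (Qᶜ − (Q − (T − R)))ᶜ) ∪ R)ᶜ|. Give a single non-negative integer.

9

Qᶜ = {1,4,6,7,8,10,13,14,15,17,18}
T − R = {2,5,8,12,14,18}
Q − (T − R) = {3,9,11,16}
Qᶜ − (Q − (T − R)) = {1,4,6,7,8,10,13,14,15,17,18}
(Qᶜ − (Q − (T − R)))ᶜ = {2,3,5,9,11,12,16}
Q ∪ (Qᶜ − (Q − (T − R)))ᶜ = {2,3,5,9,11,12,16}
(Q ∪ (Qᶜ − (Q − (T − R)))ᶜ) ∪ R = {2,3,5,9,11,12,13,15,16}
((Q ∪ (Qᶜ − (Q − (T − R)))ᶜ) ∪ R)ᶜ = {1,4,6,7,8,10,14,17,18}
|((Q ∪ (Qᶜ − (Q − (T − R)))ᶜ) ∪ R)ᶜ| = 9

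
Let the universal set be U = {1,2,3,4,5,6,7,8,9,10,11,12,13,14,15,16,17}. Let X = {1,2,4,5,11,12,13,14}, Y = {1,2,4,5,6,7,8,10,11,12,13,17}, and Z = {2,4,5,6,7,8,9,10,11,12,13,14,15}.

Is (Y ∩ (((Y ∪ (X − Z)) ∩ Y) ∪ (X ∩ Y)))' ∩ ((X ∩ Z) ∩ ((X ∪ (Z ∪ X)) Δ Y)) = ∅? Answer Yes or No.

No

X − Z = {1}
Y ∪ (X − Z) = {1,2,4,5,6,7,8,10,11,12,13,17}
(Y ∪ (X − Z)) ∩ Y = {1,2,4,5,6,7,8,10,11,12,13,17}
X ∩ Y = {1,2,4,5,11,12,13}
((Y ∪ (X − Z)) ∩ Y) ∪ (X ∩ Y) = {1,2,4,5,6,7,8,10,11,12,13,17}
Y ∩ (((Y ∪ (X − Z)) ∩ Y) ∪ (X ∩ Y)) = {1,2,4,5,6,7,8,10,11,12,13,17}
(Y ∩ (((Y ∪ (X − Z)) ∩ Y) ∪ (X ∩ Y)))' = {3,9,14,15,16}
X ∩ Z = {2,4,5,11,12,13,14}
Z ∪ X = {1,2,4,5,6,7,8,9,10,11,12,13,14,15}
X ∪ (Z ∪ X) = {1,2,4,5,6,7,8,9,10,11,12,13,14,15}
(X ∪ (Z ∪ X)) Δ Y = {9,14,15,17}
(X ∩ Z) ∩ ((X ∪ (Z ∪ X)) Δ Y) = {14}
14 lies in both, so they are not disjoint.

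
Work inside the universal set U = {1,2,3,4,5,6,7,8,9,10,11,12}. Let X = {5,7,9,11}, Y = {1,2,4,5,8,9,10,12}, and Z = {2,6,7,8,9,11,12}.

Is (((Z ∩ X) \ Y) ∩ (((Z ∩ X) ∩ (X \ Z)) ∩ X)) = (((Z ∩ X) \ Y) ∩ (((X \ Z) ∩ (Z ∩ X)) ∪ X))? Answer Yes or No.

No

Z ∩ X = {7,9,11}
(Z ∩ X) \ Y = {7,11}
X \ Z = {5}
(Z ∩ X) ∩ (X \ Z) = {}
((Z ∩ X) ∩ (X \ Z)) ∩ X = {}
((Z ∩ X) \ Y) ∩ (((Z ∩ X) ∩ (X \ Z)) ∩ X) = {}
(X \ Z) ∩ (Z ∩ X) = {}
((X \ Z) ∩ (Z ∩ X)) ∪ X = {5,7,9,11}
((Z ∩ X) \ Y) ∩ (((X \ Z) ∩ (Z ∩ X)) ∪ X) = {7,11}
7 ∈ ((Z ∩ X) \ Y) ∩ (((X \ Z) ∩ (Z ∩ X)) ∪ X) but 7 ∉ ((Z ∩ X) \ Y) ∩ (((Z ∩ X) ∩ (X \ Z)) ∩ X), so they differ.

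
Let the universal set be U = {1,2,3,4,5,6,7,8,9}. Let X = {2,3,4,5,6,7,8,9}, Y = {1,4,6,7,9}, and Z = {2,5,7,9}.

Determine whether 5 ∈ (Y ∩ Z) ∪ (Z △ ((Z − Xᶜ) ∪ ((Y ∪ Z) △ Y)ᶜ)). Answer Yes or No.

5 ∉ Y and 5 ∈ Z, so 5 ∉ Y ∩ Z
5 ∈ X, so 5 ∉ Xᶜ
5 ∈ Z and 5 ∉ Xᶜ, so 5 ∈ Z − Xᶜ
5 ∉ Y and 5 ∈ Z, so 5 ∈ Y ∪ Z
5 ∈ (Y ∪ Z) and 5 ∉ Y, so 5 ∈ (Y ∪ Z) △ Y
5 ∉ ((Y ∪ Z) △ Y)ᶜ since 5 ∈ ((Y ∪ Z) △ Y)
5 ∈ (Z − Xᶜ) and 5 ∉ ((Y ∪ Z) △ Y)ᶜ, so 5 ∈ (Z − Xᶜ) ∪ ((Y ∪ Z) △ Y)ᶜ
5 ∈ Z and 5 ∈ ((Z − Xᶜ) ∪ ((Y ∪ Z) △ Y)ᶜ), so 5 ∉ Z △ ((Z − Xᶜ) ∪ ((Y ∪ Z) △ Y)ᶜ)
5 ∉ (Y ∩ Z) and 5 ∉ (Z △ ((Z − Xᶜ) ∪ ((Y ∪ Z) △ Y)ᶜ)), so 5 ∉ (Y ∩ Z) ∪ (Z △ ((Z − Xᶜ) ∪ ((Y ∪ Z) △ Y)ᶜ))

No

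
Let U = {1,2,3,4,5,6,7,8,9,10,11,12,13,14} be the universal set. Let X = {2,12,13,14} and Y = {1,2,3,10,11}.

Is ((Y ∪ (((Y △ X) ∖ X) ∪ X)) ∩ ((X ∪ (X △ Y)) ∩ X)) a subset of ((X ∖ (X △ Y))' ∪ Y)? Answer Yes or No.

Y △ X = {1,3,10,11,12,13,14}
(Y △ X) ∖ X = {1,3,10,11}
((Y △ X) ∖ X) ∪ X = {1,2,3,10,11,12,13,14}
Y ∪ (((Y △ X) ∖ X) ∪ X) = {1,2,3,10,11,12,13,14}
X △ Y = {1,3,10,11,12,13,14}
X ∪ (X △ Y) = {1,2,3,10,11,12,13,14}
(X ∪ (X △ Y)) ∩ X = {2,12,13,14}
(Y ∪ (((Y △ X) ∖ X) ∪ X)) ∩ ((X ∪ (X △ Y)) ∩ X) = {2,12,13,14}
X ∖ (X △ Y) = {2}
(X ∖ (X △ Y))' = {1,3,4,5,6,7,8,9,10,11,12,13,14}
(X ∖ (X △ Y))' ∪ Y = {1,2,3,4,5,6,7,8,9,10,11,12,13,14}
Every element of {2,12,13,14} is in {1,2,3,4,5,6,7,8,9,10,11,12,13,14}, so (Y ∪ (((Y △ X) ∖ X) ∪ X)) ∩ ((X ∪ (X △ Y)) ∩ X) ⊆ (X ∖ (X △ Y))' ∪ Y.

Yes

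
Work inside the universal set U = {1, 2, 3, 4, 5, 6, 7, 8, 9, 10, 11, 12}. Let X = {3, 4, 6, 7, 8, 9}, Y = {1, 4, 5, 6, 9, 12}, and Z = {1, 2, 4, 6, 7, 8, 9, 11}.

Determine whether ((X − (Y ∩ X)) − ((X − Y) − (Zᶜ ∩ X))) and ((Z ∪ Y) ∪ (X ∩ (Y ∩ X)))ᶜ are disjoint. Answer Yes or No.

No

Y ∩ X = {4, 6, 9}
X − (Y ∩ X) = {3, 7, 8}
X − Y = {3, 7, 8}
Zᶜ = {3, 5, 10, 12}
Zᶜ ∩ X = {3}
(X − Y) − (Zᶜ ∩ X) = {7, 8}
(X − (Y ∩ X)) − ((X − Y) − (Zᶜ ∩ X)) = {3}
Z ∪ Y = {1, 2, 4, 5, 6, 7, 8, 9, 11, 12}
X ∩ (Y ∩ X) = {4, 6, 9}
(Z ∪ Y) ∪ (X ∩ (Y ∩ X)) = {1, 2, 4, 5, 6, 7, 8, 9, 11, 12}
((Z ∪ Y) ∪ (X ∩ (Y ∩ X)))ᶜ = {3, 10}
3 lies in both, so they are not disjoint.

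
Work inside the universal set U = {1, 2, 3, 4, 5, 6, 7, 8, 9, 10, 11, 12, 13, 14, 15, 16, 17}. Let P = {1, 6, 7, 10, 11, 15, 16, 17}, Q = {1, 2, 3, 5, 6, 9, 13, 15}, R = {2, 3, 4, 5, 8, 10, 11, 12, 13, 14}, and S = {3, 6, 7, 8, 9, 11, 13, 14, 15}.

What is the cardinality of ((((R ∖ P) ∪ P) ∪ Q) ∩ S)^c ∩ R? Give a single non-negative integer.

5

R ∖ P = {2, 3, 4, 5, 8, 12, 13, 14}
(R ∖ P) ∪ P = {1, 2, 3, 4, 5, 6, 7, 8, 10, 11, 12, 13, 14, 15, 16, 17}
((R ∖ P) ∪ P) ∪ Q = {1, 2, 3, 4, 5, 6, 7, 8, 9, 10, 11, 12, 13, 14, 15, 16, 17}
(((R ∖ P) ∪ P) ∪ Q) ∩ S = {3, 6, 7, 8, 9, 11, 13, 14, 15}
((((R ∖ P) ∪ P) ∪ Q) ∩ S)^c = {1, 2, 4, 5, 10, 12, 16, 17}
((((R ∖ P) ∪ P) ∪ Q) ∩ S)^c ∩ R = {2, 4, 5, 10, 12}
|((((R ∖ P) ∪ P) ∪ Q) ∩ S)^c ∩ R| = 5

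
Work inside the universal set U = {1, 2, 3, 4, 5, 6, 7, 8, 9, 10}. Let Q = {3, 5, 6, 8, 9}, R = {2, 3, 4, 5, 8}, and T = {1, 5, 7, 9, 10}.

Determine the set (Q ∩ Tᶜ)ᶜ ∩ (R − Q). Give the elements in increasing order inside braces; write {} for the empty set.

{2, 4}

Tᶜ = {2, 3, 4, 6, 8}
Q ∩ Tᶜ = {3, 6, 8}
(Q ∩ Tᶜ)ᶜ = {1, 2, 4, 5, 7, 9, 10}
R − Q = {2, 4}
(Q ∩ Tᶜ)ᶜ ∩ (R − Q) = {2, 4}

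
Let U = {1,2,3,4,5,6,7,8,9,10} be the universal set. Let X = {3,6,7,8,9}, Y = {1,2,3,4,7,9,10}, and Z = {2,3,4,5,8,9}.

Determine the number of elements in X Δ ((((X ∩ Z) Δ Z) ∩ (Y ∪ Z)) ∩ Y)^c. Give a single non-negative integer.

3

X ∩ Z = {3,8,9}
(X ∩ Z) Δ Z = {2,4,5}
Y ∪ Z = {1,2,3,4,5,7,8,9,10}
((X ∩ Z) Δ Z) ∩ (Y ∪ Z) = {2,4,5}
(((X ∩ Z) Δ Z) ∩ (Y ∪ Z)) ∩ Y = {2,4}
((((X ∩ Z) Δ Z) ∩ (Y ∪ Z)) ∩ Y)^c = {1,3,5,6,7,8,9,10}
X Δ ((((X ∩ Z) Δ Z) ∩ (Y ∪ Z)) ∩ Y)^c = {1,5,10}
|X Δ ((((X ∩ Z) Δ Z) ∩ (Y ∪ Z)) ∩ Y)^c| = 3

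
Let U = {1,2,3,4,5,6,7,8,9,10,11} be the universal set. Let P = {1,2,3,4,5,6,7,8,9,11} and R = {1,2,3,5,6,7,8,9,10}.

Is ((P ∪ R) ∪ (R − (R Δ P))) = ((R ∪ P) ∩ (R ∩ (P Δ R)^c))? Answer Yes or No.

P ∪ R = {1,2,3,4,5,6,7,8,9,10,11}
R Δ P = {4,10,11}
R − (R Δ P) = {1,2,3,5,6,7,8,9}
(P ∪ R) ∪ (R − (R Δ P)) = {1,2,3,4,5,6,7,8,9,10,11}
R ∪ P = {1,2,3,4,5,6,7,8,9,10,11}
P Δ R = {4,10,11}
(P Δ R)^c = {1,2,3,5,6,7,8,9}
R ∩ (P Δ R)^c = {1,2,3,5,6,7,8,9}
(R ∪ P) ∩ (R ∩ (P Δ R)^c) = {1,2,3,5,6,7,8,9}
4 ∈ (P ∪ R) ∪ (R − (R Δ P)) but 4 ∉ (R ∪ P) ∩ (R ∩ (P Δ R)^c), so they differ.

No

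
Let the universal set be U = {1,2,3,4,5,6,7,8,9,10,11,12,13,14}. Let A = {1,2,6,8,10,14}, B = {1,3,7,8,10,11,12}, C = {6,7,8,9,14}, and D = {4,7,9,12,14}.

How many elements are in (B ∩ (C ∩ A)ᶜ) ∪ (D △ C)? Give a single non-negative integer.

9

C ∩ A = {6,8,14}
(C ∩ A)ᶜ = {1,2,3,4,5,7,9,10,11,12,13}
B ∩ (C ∩ A)ᶜ = {1,3,7,10,11,12}
D △ C = {4,6,8,12}
(B ∩ (C ∩ A)ᶜ) ∪ (D △ C) = {1,3,4,6,7,8,10,11,12}
|(B ∩ (C ∩ A)ᶜ) ∪ (D △ C)| = 9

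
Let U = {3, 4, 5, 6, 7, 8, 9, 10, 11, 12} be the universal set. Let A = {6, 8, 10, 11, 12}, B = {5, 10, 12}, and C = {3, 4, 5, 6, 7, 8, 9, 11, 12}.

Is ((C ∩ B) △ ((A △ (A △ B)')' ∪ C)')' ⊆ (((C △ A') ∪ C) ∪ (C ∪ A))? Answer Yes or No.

C ∩ B = {5, 12}
A △ B = {5, 6, 8, 11}
(A △ B)' = {3, 4, 7, 9, 10, 12}
A △ (A △ B)' = {3, 4, 6, 7, 8, 9, 11}
(A △ (A △ B)')' = {5, 10, 12}
(A △ (A △ B)')' ∪ C = {3, 4, 5, 6, 7, 8, 9, 10, 11, 12}
((A △ (A △ B)')' ∪ C)' = {}
(C ∩ B) △ ((A △ (A △ B)')' ∪ C)' = {5, 12}
((C ∩ B) △ ((A △ (A △ B)')' ∪ C)')' = {3, 4, 6, 7, 8, 9, 10, 11}
A' = {3, 4, 5, 7, 9}
C △ A' = {6, 8, 11, 12}
(C △ A') ∪ C = {3, 4, 5, 6, 7, 8, 9, 11, 12}
C ∪ A = {3, 4, 5, 6, 7, 8, 9, 10, 11, 12}
((C △ A') ∪ C) ∪ (C ∪ A) = {3, 4, 5, 6, 7, 8, 9, 10, 11, 12}
Every element of {3, 4, 6, 7, 8, 9, 10, 11} is in {3, 4, 5, 6, 7, 8, 9, 10, 11, 12}, so ((C ∩ B) △ ((A △ (A △ B)')' ∪ C)')' ⊆ ((C △ A') ∪ C) ∪ (C ∪ A).

Yes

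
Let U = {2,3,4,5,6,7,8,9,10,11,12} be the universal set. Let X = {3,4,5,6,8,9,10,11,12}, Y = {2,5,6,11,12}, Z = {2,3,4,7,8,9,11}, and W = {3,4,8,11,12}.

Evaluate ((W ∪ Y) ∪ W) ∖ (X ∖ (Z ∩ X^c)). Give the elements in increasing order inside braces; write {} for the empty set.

{2}

W ∪ Y = {2,3,4,5,6,8,11,12}
(W ∪ Y) ∪ W = {2,3,4,5,6,8,11,12}
X^c = {2,7}
Z ∩ X^c = {2,7}
X ∖ (Z ∩ X^c) = {3,4,5,6,8,9,10,11,12}
((W ∪ Y) ∪ W) ∖ (X ∖ (Z ∩ X^c)) = {2}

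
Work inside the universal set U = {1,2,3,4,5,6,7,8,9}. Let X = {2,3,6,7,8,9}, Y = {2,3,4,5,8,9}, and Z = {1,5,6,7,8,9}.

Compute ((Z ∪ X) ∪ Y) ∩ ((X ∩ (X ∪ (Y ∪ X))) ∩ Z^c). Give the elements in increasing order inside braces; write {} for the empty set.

Z ∪ X = {1,2,3,5,6,7,8,9}
(Z ∪ X) ∪ Y = {1,2,3,4,5,6,7,8,9}
Y ∪ X = {2,3,4,5,6,7,8,9}
X ∪ (Y ∪ X) = {2,3,4,5,6,7,8,9}
X ∩ (X ∪ (Y ∪ X)) = {2,3,6,7,8,9}
Z^c = {2,3,4}
(X ∩ (X ∪ (Y ∪ X))) ∩ Z^c = {2,3}
((Z ∪ X) ∪ Y) ∩ ((X ∩ (X ∪ (Y ∪ X))) ∩ Z^c) = {2,3}

{2,3}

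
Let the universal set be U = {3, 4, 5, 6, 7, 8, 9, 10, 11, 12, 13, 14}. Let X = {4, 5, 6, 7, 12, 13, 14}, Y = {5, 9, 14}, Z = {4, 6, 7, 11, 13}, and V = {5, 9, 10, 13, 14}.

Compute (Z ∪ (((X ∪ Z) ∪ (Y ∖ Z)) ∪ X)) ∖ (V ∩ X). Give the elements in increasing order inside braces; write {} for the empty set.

{4, 6, 7, 9, 11, 12}

X ∪ Z = {4, 5, 6, 7, 11, 12, 13, 14}
Y ∖ Z = {5, 9, 14}
(X ∪ Z) ∪ (Y ∖ Z) = {4, 5, 6, 7, 9, 11, 12, 13, 14}
((X ∪ Z) ∪ (Y ∖ Z)) ∪ X = {4, 5, 6, 7, 9, 11, 12, 13, 14}
Z ∪ (((X ∪ Z) ∪ (Y ∖ Z)) ∪ X) = {4, 5, 6, 7, 9, 11, 12, 13, 14}
V ∩ X = {5, 13, 14}
(Z ∪ (((X ∪ Z) ∪ (Y ∖ Z)) ∪ X)) ∖ (V ∩ X) = {4, 6, 7, 9, 11, 12}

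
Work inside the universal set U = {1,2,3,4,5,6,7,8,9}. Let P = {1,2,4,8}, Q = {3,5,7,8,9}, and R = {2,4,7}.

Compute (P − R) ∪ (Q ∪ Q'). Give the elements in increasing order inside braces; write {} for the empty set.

{1,2,3,4,5,6,7,8,9}

P − R = {1,8}
Q' = {1,2,4,6}
Q ∪ Q' = {1,2,3,4,5,6,7,8,9}
(P − R) ∪ (Q ∪ Q') = {1,2,3,4,5,6,7,8,9}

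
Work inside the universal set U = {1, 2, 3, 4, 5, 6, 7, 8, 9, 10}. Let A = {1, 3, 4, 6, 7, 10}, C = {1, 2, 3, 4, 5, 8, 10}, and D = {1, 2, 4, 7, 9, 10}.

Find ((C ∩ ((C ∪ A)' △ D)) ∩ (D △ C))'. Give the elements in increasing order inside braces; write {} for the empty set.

{1, 2, 3, 4, 5, 6, 7, 8, 9, 10}

C ∪ A = {1, 2, 3, 4, 5, 6, 7, 8, 10}
(C ∪ A)' = {9}
(C ∪ A)' △ D = {1, 2, 4, 7, 10}
C ∩ ((C ∪ A)' △ D) = {1, 2, 4, 10}
D △ C = {3, 5, 7, 8, 9}
(C ∩ ((C ∪ A)' △ D)) ∩ (D △ C) = {}
((C ∩ ((C ∪ A)' △ D)) ∩ (D △ C))' = {1, 2, 3, 4, 5, 6, 7, 8, 9, 10}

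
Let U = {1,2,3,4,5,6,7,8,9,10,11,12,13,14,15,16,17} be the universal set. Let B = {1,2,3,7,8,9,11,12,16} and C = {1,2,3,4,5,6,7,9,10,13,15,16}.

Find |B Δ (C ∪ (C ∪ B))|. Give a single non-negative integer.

6

C ∪ B = {1,2,3,4,5,6,7,8,9,10,11,12,13,15,16}
C ∪ (C ∪ B) = {1,2,3,4,5,6,7,8,9,10,11,12,13,15,16}
B Δ (C ∪ (C ∪ B)) = {4,5,6,10,13,15}
|B Δ (C ∪ (C ∪ B))| = 6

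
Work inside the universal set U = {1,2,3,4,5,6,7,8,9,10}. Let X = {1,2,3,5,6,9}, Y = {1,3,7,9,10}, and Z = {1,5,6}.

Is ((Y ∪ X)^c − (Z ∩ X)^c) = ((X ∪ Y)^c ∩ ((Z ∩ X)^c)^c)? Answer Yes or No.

Y ∪ X = {1,2,3,5,6,7,9,10}
(Y ∪ X)^c = {4,8}
Z ∩ X = {1,5,6}
(Z ∩ X)^c = {2,3,4,7,8,9,10}
(Y ∪ X)^c − (Z ∩ X)^c = {}
X ∪ Y = {1,2,3,5,6,7,9,10}
(X ∪ Y)^c = {4,8}
((Z ∩ X)^c)^c = {1,5,6}
(X ∪ Y)^c ∩ ((Z ∩ X)^c)^c = {}
Both equal {}, so (Y ∪ X)^c − (Z ∩ X)^c = (X ∪ Y)^c ∩ ((Z ∩ X)^c)^c.

Yes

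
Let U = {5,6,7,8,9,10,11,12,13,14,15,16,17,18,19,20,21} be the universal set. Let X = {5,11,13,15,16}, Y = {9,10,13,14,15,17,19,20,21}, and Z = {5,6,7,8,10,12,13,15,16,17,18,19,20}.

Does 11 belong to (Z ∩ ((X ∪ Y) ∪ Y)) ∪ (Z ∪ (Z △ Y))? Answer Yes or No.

No

11 ∈ X and 11 ∉ Y, so 11 ∈ X ∪ Y
11 ∈ (X ∪ Y) and 11 ∉ Y, so 11 ∈ (X ∪ Y) ∪ Y
11 ∉ Z and 11 ∈ ((X ∪ Y) ∪ Y), so 11 ∉ Z ∩ ((X ∪ Y) ∪ Y)
11 ∉ Z and 11 ∉ Y, so 11 ∉ Z △ Y
11 ∉ Z and 11 ∉ (Z △ Y), so 11 ∉ Z ∪ (Z △ Y)
11 ∉ (Z ∩ ((X ∪ Y) ∪ Y)) and 11 ∉ (Z ∪ (Z △ Y)), so 11 ∉ (Z ∩ ((X ∪ Y) ∪ Y)) ∪ (Z ∪ (Z △ Y))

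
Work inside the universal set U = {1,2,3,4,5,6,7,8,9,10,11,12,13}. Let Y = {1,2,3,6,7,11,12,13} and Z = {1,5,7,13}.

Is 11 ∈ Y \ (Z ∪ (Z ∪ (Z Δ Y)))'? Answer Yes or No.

Yes

11 ∉ Z and 11 ∈ Y, so 11 ∈ Z Δ Y
11 ∉ Z and 11 ∈ (Z Δ Y), so 11 ∈ Z ∪ (Z Δ Y)
11 ∉ Z and 11 ∈ (Z ∪ (Z Δ Y)), so 11 ∈ Z ∪ (Z ∪ (Z Δ Y))
11 ∉ (Z ∪ (Z ∪ (Z Δ Y)))' since 11 ∈ (Z ∪ (Z ∪ (Z Δ Y)))
11 ∈ Y and 11 ∉ (Z ∪ (Z ∪ (Z Δ Y)))', so 11 ∈ Y \ (Z ∪ (Z ∪ (Z Δ Y)))'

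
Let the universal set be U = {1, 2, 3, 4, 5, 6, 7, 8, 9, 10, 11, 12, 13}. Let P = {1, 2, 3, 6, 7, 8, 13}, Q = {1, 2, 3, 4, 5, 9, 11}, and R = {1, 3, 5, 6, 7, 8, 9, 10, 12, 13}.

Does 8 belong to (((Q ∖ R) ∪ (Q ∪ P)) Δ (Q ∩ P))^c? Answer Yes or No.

8 ∉ Q and 8 ∈ R, so 8 ∉ Q ∖ R
8 ∉ Q and 8 ∈ P, so 8 ∈ Q ∪ P
8 ∉ (Q ∖ R) and 8 ∈ (Q ∪ P), so 8 ∈ (Q ∖ R) ∪ (Q ∪ P)
8 ∉ Q and 8 ∈ P, so 8 ∉ Q ∩ P
8 ∈ ((Q ∖ R) ∪ (Q ∪ P)) and 8 ∉ (Q ∩ P), so 8 ∈ ((Q ∖ R) ∪ (Q ∪ P)) Δ (Q ∩ P)
8 ∉ (((Q ∖ R) ∪ (Q ∪ P)) Δ (Q ∩ P))^c since 8 ∈ (((Q ∖ R) ∪ (Q ∪ P)) Δ (Q ∩ P))

No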